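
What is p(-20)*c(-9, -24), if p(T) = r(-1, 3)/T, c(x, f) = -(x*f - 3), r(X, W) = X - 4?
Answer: -213/4 ≈ -53.250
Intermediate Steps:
r(X, W) = -4 + X
c(x, f) = 3 - f*x (c(x, f) = -(f*x - 3) = -(-3 + f*x) = 3 - f*x)
p(T) = -5/T (p(T) = (-4 - 1)/T = -5/T)
p(-20)*c(-9, -24) = (-5/(-20))*(3 - 1*(-24)*(-9)) = (-5*(-1/20))*(3 - 216) = (¼)*(-213) = -213/4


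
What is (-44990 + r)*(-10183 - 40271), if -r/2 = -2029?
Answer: 2065183128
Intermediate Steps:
r = 4058 (r = -2*(-2029) = 4058)
(-44990 + r)*(-10183 - 40271) = (-44990 + 4058)*(-10183 - 40271) = -40932*(-50454) = 2065183128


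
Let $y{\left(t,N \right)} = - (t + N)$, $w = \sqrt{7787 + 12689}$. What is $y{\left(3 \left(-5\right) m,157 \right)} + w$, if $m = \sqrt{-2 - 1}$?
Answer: $-157 + 2 \sqrt{5119} + 15 i \sqrt{3} \approx -13.906 + 25.981 i$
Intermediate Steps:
$w = 2 \sqrt{5119}$ ($w = \sqrt{20476} = 2 \sqrt{5119} \approx 143.09$)
$m = i \sqrt{3}$ ($m = \sqrt{-3} = i \sqrt{3} \approx 1.732 i$)
$y{\left(t,N \right)} = - N - t$ ($y{\left(t,N \right)} = - (N + t) = - N - t$)
$y{\left(3 \left(-5\right) m,157 \right)} + w = \left(\left(-1\right) 157 - 3 \left(-5\right) i \sqrt{3}\right) + 2 \sqrt{5119} = \left(-157 - - 15 i \sqrt{3}\right) + 2 \sqrt{5119} = \left(-157 + 15 i \sqrt{3}\right) + 2 \sqrt{5119} = -157 + 2 \sqrt{5119} + 15 i \sqrt{3}$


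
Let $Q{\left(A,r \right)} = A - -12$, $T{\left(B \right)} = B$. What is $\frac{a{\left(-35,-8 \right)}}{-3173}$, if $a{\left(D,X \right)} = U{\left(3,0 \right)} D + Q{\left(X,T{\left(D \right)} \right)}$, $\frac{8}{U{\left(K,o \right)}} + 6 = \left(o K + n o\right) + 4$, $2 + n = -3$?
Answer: $- \frac{144}{3173} \approx -0.045383$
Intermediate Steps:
$n = -5$ ($n = -2 - 3 = -5$)
$Q{\left(A,r \right)} = 12 + A$ ($Q{\left(A,r \right)} = A + 12 = 12 + A$)
$U{\left(K,o \right)} = \frac{8}{-2 - 5 o + K o}$ ($U{\left(K,o \right)} = \frac{8}{-6 + \left(\left(o K - 5 o\right) + 4\right)} = \frac{8}{-6 + \left(\left(K o - 5 o\right) + 4\right)} = \frac{8}{-6 + \left(\left(- 5 o + K o\right) + 4\right)} = \frac{8}{-6 + \left(4 - 5 o + K o\right)} = \frac{8}{-2 - 5 o + K o}$)
$a{\left(D,X \right)} = 12 + X - 4 D$ ($a{\left(D,X \right)} = \frac{8}{-2 - 0 + 3 \cdot 0} D + \left(12 + X\right) = \frac{8}{-2 + 0 + 0} D + \left(12 + X\right) = \frac{8}{-2} D + \left(12 + X\right) = 8 \left(- \frac{1}{2}\right) D + \left(12 + X\right) = - 4 D + \left(12 + X\right) = 12 + X - 4 D$)
$\frac{a{\left(-35,-8 \right)}}{-3173} = \frac{12 - 8 - -140}{-3173} = \left(12 - 8 + 140\right) \left(- \frac{1}{3173}\right) = 144 \left(- \frac{1}{3173}\right) = - \frac{144}{3173}$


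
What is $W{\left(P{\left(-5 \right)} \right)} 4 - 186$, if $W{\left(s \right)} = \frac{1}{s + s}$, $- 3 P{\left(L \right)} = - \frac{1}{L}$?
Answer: $-216$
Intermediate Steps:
$P{\left(L \right)} = \frac{1}{3 L}$ ($P{\left(L \right)} = - \frac{\left(-1\right) \frac{1}{L}}{3} = \frac{1}{3 L}$)
$W{\left(s \right)} = \frac{1}{2 s}$
$W{\left(P{\left(-5 \right)} \right)} 4 - 186 = \frac{1}{2 \frac{1}{3 \left(-5\right)}} 4 - 186 = \frac{1}{2 \cdot \frac{1}{3} \left(- \frac{1}{5}\right)} 4 - 186 = \frac{1}{2 \left(- \frac{1}{15}\right)} 4 - 186 = \frac{1}{2} \left(-15\right) 4 - 186 = \left(- \frac{15}{2}\right) 4 - 186 = -30 - 186 = -216$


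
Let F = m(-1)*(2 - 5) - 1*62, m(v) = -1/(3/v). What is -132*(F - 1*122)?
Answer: 24420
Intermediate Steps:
m(v) = -v/3
F = -63 (F = (-1/3*(-1))*(2 - 5) - 1*62 = (1/3)*(-3) - 62 = -1 - 62 = -63)
-132*(F - 1*122) = -132*(-63 - 1*122) = -132*(-63 - 122) = -132*(-185) = 24420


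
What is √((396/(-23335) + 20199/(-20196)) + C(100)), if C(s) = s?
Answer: √67851806608313585/26181870 ≈ 9.9490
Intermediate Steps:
√((396/(-23335) + 20199/(-20196)) + C(100)) = √((396/(-23335) + 20199/(-20196)) + 100) = √((396*(-1/23335) + 20199*(-1/20196)) + 100) = √((-396/23335 - 6733/6732) + 100) = √(-159780427/157091220 + 100) = √(15549341573/157091220) = √67851806608313585/26181870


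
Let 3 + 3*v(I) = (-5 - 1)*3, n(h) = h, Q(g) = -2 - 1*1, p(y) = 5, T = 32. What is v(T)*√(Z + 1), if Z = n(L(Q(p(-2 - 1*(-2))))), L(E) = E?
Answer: -7*I*√2 ≈ -9.8995*I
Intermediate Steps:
Q(g) = -3 (Q(g) = -2 - 1 = -3)
Z = -3
v(I) = -7 (v(I) = -1 + ((-5 - 1)*3)/3 = -1 + (-6*3)/3 = -1 + (⅓)*(-18) = -1 - 6 = -7)
v(T)*√(Z + 1) = -7*√(-3 + 1) = -7*I*√2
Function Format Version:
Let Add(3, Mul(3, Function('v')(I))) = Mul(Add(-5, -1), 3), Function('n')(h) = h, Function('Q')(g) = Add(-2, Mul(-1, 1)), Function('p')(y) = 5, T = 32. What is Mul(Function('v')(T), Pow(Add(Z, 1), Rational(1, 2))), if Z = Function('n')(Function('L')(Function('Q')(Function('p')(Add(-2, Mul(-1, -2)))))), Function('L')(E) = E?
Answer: Mul(-7, I, Pow(2, Rational(1, 2))) ≈ Mul(-9.8995, I)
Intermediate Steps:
Function('Q')(g) = -3 (Function('Q')(g) = Add(-2, -1) = -3)
Z = -3
Function('v')(I) = -7 (Function('v')(I) = Add(-1, Mul(Rational(1, 3), Mul(Add(-5, -1), 3))) = Add(-1, Mul(Rational(1, 3), Mul(-6, 3))) = Add(-1, Mul(Rational(1, 3), -18)) = Add(-1, -6) = -7)
Mul(Function('v')(T), Pow(Add(Z, 1), Rational(1, 2))) = Mul(-7, Pow(Add(-3, 1), Rational(1, 2))) = Mul(-7, Pow(-2, Rational(1, 2))) = Mul(-7, Mul(I, Pow(2, Rational(1, 2)))) = Mul(-7, I, Pow(2, Rational(1, 2)))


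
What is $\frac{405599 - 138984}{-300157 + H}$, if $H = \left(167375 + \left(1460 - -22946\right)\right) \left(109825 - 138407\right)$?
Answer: $- \frac{266615}{5481784699} \approx -4.8637 \cdot 10^{-5}$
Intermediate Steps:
$H = -5481484542$ ($H = \left(167375 + \left(1460 + 22946\right)\right) \left(-28582\right) = \left(167375 + 24406\right) \left(-28582\right) = 191781 \left(-28582\right) = -5481484542$)
$\frac{405599 - 138984}{-300157 + H} = \frac{405599 - 138984}{-300157 - 5481484542} = \frac{266615}{-5481784699} = 266615 \left(- \frac{1}{5481784699}\right) = - \frac{266615}{5481784699}$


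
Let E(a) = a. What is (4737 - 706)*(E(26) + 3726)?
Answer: 15124312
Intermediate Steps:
(4737 - 706)*(E(26) + 3726) = (4737 - 706)*(26 + 3726) = 4031*3752 = 15124312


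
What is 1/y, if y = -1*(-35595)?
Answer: 1/35595 ≈ 2.8094e-5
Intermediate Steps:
y = 35595
1/y = 1/35595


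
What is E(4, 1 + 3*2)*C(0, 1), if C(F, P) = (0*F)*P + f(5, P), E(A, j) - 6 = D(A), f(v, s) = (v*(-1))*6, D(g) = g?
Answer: -300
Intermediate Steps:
f(v, s) = -6*v (f(v, s) = -v*6 = -6*v)
E(A, j) = 6 + A
C(F, P) = -30 (C(F, P) = (0*F)*P - 6*5 = 0*P - 30 = 0 - 30 = -30)
E(4, 1 + 3*2)*C(0, 1) = (6 + 4)*(-30) = 10*(-30) = -300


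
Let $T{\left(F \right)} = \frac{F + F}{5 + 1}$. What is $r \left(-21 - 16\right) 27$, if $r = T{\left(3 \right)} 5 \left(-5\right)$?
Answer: $24975$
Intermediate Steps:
$T{\left(F \right)} = \frac{F}{3}$ ($T{\left(F \right)} = \frac{2 F}{6} = 2 F \frac{1}{6} = \frac{F}{3}$)
$r = -25$ ($r = \frac{1}{3} \cdot 3 \cdot 5 \left(-5\right) = 1 \cdot 5 \left(-5\right) = 5 \left(-5\right) = -25$)
$r \left(-21 - 16\right) 27 = - 25 \left(-21 - 16\right) 27 = \left(-25\right) \left(-37\right) 27 = 925 \cdot 27 = 24975$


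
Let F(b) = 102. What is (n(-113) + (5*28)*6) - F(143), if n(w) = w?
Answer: 625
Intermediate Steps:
(n(-113) + (5*28)*6) - F(143) = (-113 + (5*28)*6) - 1*102 = (-113 + 140*6) - 102 = (-113 + 840) - 102 = 727 - 102 = 625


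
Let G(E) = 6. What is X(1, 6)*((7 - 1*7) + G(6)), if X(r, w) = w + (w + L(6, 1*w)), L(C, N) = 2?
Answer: 84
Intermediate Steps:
X(r, w) = 2 + 2*w (X(r, w) = w + (w + 2) = w + (2 + w) = 2 + 2*w)
X(1, 6)*((7 - 1*7) + G(6)) = (2 + 2*6)*((7 - 1*7) + 6) = (2 + 12)*((7 - 7) + 6) = 14*(0 + 6) = 14*6 = 84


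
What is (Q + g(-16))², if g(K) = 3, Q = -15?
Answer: 144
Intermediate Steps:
(Q + g(-16))² = (-15 + 3)² = (-12)² = 144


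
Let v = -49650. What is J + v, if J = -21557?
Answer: -71207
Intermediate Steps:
J + v = -21557 - 49650 = -71207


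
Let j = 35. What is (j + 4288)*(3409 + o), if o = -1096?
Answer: 9999099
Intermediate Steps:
(j + 4288)*(3409 + o) = (35 + 4288)*(3409 - 1096) = 4323*2313 = 9999099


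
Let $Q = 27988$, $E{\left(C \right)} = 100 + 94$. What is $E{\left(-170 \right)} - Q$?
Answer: $-27794$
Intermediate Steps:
$E{\left(C \right)} = 194$
$E{\left(-170 \right)} - Q = 194 - 27988 = -27794$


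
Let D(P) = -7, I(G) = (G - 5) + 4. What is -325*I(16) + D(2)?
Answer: -4882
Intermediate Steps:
I(G) = -1 + G (I(G) = (-5 + G) + 4 = -1 + G)
-325*I(16) + D(2) = -325*(-1 + 16) - 7 = -325*15 - 7 = -4875 - 7 = -4882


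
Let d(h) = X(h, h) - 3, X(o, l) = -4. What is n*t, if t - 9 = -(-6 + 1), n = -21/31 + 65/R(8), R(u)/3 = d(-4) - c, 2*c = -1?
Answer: -5222/93 ≈ -56.151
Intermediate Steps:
c = -½ (c = (½)*(-1) = -½ ≈ -0.50000)
d(h) = -7 (d(h) = -4 - 3 = -7)
R(u) = -39/2 (R(u) = 3*(-7 - 1*(-½)) = 3*(-7 + ½) = 3*(-13/2) = -39/2)
n = -373/93 (n = -21/31 + 65/(-39/2) = -21*1/31 + 65*(-2/39) = -21/31 - 10/3 = -373/93 ≈ -4.0107)
t = 14 (t = 9 - (-6 + 1) = 9 - 1*(-5) = 9 + 5 = 14)
n*t = -373/93*14 = -5222/93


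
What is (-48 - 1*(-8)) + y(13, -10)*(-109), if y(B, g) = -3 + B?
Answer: -1130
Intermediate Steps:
(-48 - 1*(-8)) + y(13, -10)*(-109) = (-48 - 1*(-8)) + (-3 + 13)*(-109) = (-48 + 8) + 10*(-109) = -40 - 1090 = -1130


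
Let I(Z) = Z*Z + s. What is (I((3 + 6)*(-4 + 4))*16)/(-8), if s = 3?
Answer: -6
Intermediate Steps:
I(Z) = 3 + Z² (I(Z) = Z*Z + 3 = Z² + 3 = 3 + Z²)
(I((3 + 6)*(-4 + 4))*16)/(-8) = ((3 + ((3 + 6)*(-4 + 4))²)*16)/(-8) = ((3 + (9*0)²)*16)*(-⅛) = ((3 + 0²)*16)*(-⅛) = ((3 + 0)*16)*(-⅛) = (3*16)*(-⅛) = 48*(-⅛) = -6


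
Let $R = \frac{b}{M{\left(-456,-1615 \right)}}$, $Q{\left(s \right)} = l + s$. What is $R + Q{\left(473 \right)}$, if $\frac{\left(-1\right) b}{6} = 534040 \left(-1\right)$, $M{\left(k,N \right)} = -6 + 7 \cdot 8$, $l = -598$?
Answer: $\frac{319799}{5} \approx 63960.0$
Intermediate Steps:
$M{\left(k,N \right)} = 50$ ($M{\left(k,N \right)} = -6 + 56 = 50$)
$Q{\left(s \right)} = -598 + s$
$b = 3204240$ ($b = - 6 \cdot 534040 \left(-1\right) = \left(-6\right) \left(-534040\right) = 3204240$)
$R = \frac{320424}{5}$ ($R = \frac{3204240}{50} = 3204240 \cdot \frac{1}{50} = \frac{320424}{5} \approx 64085.0$)
$R + Q{\left(473 \right)} = \frac{320424}{5} + \left(-598 + 473\right) = \frac{320424}{5} - 125 = \frac{319799}{5}$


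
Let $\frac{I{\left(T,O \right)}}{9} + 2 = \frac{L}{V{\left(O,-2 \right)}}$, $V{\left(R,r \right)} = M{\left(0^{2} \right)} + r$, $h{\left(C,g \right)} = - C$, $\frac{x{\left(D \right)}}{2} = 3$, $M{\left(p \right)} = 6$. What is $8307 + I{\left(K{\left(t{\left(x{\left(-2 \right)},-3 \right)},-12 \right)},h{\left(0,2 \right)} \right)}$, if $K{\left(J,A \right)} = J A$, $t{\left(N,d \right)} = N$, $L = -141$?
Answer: $\frac{31887}{4} \approx 7971.8$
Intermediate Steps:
$x{\left(D \right)} = 6$ ($x{\left(D \right)} = 2 \cdot 3 = 6$)
$V{\left(R,r \right)} = 6 + r$
$K{\left(J,A \right)} = A J$
$I{\left(T,O \right)} = - \frac{1341}{4}$ ($I{\left(T,O \right)} = -18 + 9 \left(- \frac{141}{6 - 2}\right) = -18 + 9 \left(- \frac{141}{4}\right) = -18 - \frac{1269}{4} = - \frac{1341}{4}$)
$8307 + I{\left(K{\left(t{\left(x{\left(-2 \right)},-3 \right)},-12 \right)},h{\left(0,2 \right)} \right)} = 8307 - \frac{1341}{4} = \frac{31887}{4}$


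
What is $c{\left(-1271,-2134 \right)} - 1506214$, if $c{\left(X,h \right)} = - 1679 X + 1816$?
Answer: $629611$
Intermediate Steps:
$c{\left(X,h \right)} = 1816 - 1679 X$
$c{\left(-1271,-2134 \right)} - 1506214 = \left(1816 - -2134009\right) - 1506214 = \left(1816 + 2134009\right) - 1506214 = 2135825 - 1506214 = 629611$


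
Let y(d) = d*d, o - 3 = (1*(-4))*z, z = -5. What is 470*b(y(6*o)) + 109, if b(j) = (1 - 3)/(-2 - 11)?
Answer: 2357/13 ≈ 181.31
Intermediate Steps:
o = 23 (o = 3 + (1*(-4))*(-5) = 3 - 4*(-5) = 3 + 20 = 23)
y(d) = d²
b(j) = 2/13 (b(j) = -2/(-13) = -2*(-1/13) = 2/13)
470*b(y(6*o)) + 109 = 470*(2/13) + 109 = 940/13 + 109 = 2357/13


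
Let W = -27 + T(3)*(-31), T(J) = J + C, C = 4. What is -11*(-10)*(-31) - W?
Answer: -3166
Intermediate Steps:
T(J) = 4 + J (T(J) = J + 4 = 4 + J)
W = -244 (W = -27 + (4 + 3)*(-31) = -27 + 7*(-31) = -27 - 217 = -244)
-11*(-10)*(-31) - W = -11*(-10)*(-31) - 1*(-244) = 110*(-31) + 244 = -3410 + 244 = -3166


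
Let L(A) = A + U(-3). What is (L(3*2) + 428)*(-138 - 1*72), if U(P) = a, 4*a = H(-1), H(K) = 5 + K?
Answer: -91350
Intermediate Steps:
a = 1 (a = (5 - 1)/4 = (¼)*4 = 1)
U(P) = 1
L(A) = 1 + A (L(A) = A + 1 = 1 + A)
(L(3*2) + 428)*(-138 - 1*72) = ((1 + 3*2) + 428)*(-138 - 1*72) = ((1 + 6) + 428)*(-138 - 72) = (7 + 428)*(-210) = 435*(-210) = -91350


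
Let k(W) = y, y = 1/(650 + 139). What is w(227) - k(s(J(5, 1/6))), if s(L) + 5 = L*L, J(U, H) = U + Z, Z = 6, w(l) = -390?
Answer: -307711/789 ≈ -390.00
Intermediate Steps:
J(U, H) = 6 + U (J(U, H) = U + 6 = 6 + U)
s(L) = -5 + L² (s(L) = -5 + L*L = -5 + L²)
y = 1/789 ≈ 0.0012674
k(W) = 1/789
w(227) - k(s(J(5, 1/6))) = -390 - 1*1/789 = -390 - 1/789 = -307711/789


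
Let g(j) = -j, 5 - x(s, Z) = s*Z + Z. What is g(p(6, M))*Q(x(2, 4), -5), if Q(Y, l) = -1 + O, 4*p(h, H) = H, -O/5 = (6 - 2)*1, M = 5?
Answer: 105/4 ≈ 26.250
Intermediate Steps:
x(s, Z) = 5 - Z - Z*s (x(s, Z) = 5 - (s*Z + Z) = 5 - (Z*s + Z) = 5 - (Z + Z*s) = 5 + (-Z - Z*s) = 5 - Z - Z*s)
O = -20 (O = -5*(6 - 2) = -20 ≈ -20.000)
p(h, H) = H/4
Q(Y, l) = -21 (Q(Y, l) = -1 - 20 = -21)
g(p(6, M))*Q(x(2, 4), -5) = -5/4*(-21) = 105/4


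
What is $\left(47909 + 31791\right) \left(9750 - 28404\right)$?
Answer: $-1486723800$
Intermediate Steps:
$\left(47909 + 31791\right) \left(9750 - 28404\right) = 79700 \left(-18654\right) = -1486723800$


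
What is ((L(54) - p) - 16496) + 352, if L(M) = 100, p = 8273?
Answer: -24317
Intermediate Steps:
((L(54) - p) - 16496) + 352 = ((100 - 1*8273) - 16496) + 352 = ((100 - 8273) - 16496) + 352 = (-8173 - 16496) + 352 = -24669 + 352 = -24317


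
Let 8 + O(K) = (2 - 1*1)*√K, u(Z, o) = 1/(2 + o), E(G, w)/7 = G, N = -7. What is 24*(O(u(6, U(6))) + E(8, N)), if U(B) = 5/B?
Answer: 1152 + 24*√102/17 ≈ 1166.3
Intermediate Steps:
E(G, w) = 7*G
O(K) = -8 + √K (O(K) = -8 + (2 - 1*1)*√K = -8 + (2 - 1)*√K = -8 + 1*√K = -8 + √K)
24*(O(u(6, U(6))) + E(8, N)) = 24*((-8 + √(1/(2 + 5/6))) + 7*8) = 24*((-8 + √(1/(2 + 5*(⅙)))) + 56) = 24*((-8 + √(1/(2 + ⅚))) + 56) = 24*((-8 + √(1/(17/6))) + 56) = 24*((-8 + √(6/17)) + 56) = 24*((-8 + √102/17) + 56) = 24*(48 + √102/17) = 1152 + 24*√102/17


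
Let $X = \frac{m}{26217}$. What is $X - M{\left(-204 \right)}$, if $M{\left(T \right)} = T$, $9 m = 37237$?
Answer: $\frac{48171649}{235953} \approx 204.16$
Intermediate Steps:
$m = \frac{37237}{9}$ ($m = \frac{1}{9} \cdot 37237 = \frac{37237}{9} \approx 4137.4$)
$X = \frac{37237}{235953}$ ($X = \frac{37237}{9 \cdot 26217} = \frac{37237}{9} \cdot \frac{1}{26217} = \frac{37237}{235953} \approx 0.15782$)
$X - M{\left(-204 \right)} = \frac{37237}{235953} - -204 = \frac{37237}{235953} + 204 = \frac{48171649}{235953}$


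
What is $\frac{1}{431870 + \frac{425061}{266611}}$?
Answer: $\frac{266611}{115141717631} \approx 2.3155 \cdot 10^{-6}$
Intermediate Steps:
$\frac{1}{431870 + \frac{425061}{266611}} = \frac{1}{\frac{115141717631}{266611}} = \frac{266611}{115141717631}$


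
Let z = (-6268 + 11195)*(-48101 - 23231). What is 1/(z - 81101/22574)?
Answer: -22574/7933694775637 ≈ -2.8453e-9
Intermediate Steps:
z = -351452764 (z = 4927*(-71332) = -351452764)
1/(z - 81101/22574) = 1/(-351452764 - 81101/22574) = 1/(-7933694775637/22574) = -22574/7933694775637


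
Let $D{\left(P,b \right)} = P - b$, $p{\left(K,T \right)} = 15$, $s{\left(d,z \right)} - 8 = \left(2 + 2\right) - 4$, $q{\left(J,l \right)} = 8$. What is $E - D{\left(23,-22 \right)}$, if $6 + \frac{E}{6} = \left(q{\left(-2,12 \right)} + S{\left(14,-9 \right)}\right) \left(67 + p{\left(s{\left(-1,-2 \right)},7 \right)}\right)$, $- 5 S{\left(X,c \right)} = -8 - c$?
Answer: $\frac{18783}{5} \approx 3756.6$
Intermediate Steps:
$s{\left(d,z \right)} = 8$ ($s{\left(d,z \right)} = 8 + \left(\left(2 + 2\right) - 4\right) = 8 + \left(4 - 4\right) = 8 + 0 = 8$)
$S{\left(X,c \right)} = \frac{8}{5} + \frac{c}{5}$ ($S{\left(X,c \right)} = - \frac{-8 - c}{5} = \frac{8}{5} + \frac{c}{5}$)
$E = \frac{19008}{5}$ ($E = -36 + 6 \left(8 + \left(\frac{8}{5} + \frac{1}{5} \left(-9\right)\right)\right) \left(67 + 15\right) = -36 + 6 \left(8 + \left(\frac{8}{5} - \frac{9}{5}\right)\right) 82 = -36 + 6 \left(8 - \frac{1}{5}\right) 82 = -36 + 6 \cdot \frac{39}{5} \cdot 82 = -36 + 6 \cdot \frac{3198}{5} = -36 + \frac{19188}{5} = \frac{19008}{5} \approx 3801.6$)
$E - D{\left(23,-22 \right)} = \frac{19008}{5} - \left(23 - -22\right) = \frac{19008}{5} - \left(23 + 22\right) = \frac{19008}{5} - 45 = \frac{18783}{5}$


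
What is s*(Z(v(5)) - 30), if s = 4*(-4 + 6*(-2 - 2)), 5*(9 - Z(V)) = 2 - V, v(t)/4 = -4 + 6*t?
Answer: 336/5 ≈ 67.200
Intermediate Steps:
v(t) = -16 + 24*t (v(t) = 4*(-4 + 6*t) = -16 + 24*t)
Z(V) = 43/5 + V/5 (Z(V) = 9 - (2 - V)/5 = 9 + (-⅖ + V/5) = 43/5 + V/5)
s = -112 (s = 4*(-4 + 6*(-4)) = 4*(-4 - 24) = 4*(-28) = -112)
s*(Z(v(5)) - 30) = -112*((43/5 + (-16 + 24*5)/5) - 30) = -112*((43/5 + (-16 + 120)/5) - 30) = -112*((43/5 + (⅕)*104) - 30) = -112*((43/5 + 104/5) - 30) = -112*(147/5 - 30) = -112*(-⅗) = 336/5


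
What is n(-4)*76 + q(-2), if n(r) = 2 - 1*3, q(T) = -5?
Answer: -81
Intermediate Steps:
n(r) = -1 (n(r) = 2 - 3 = -1)
n(-4)*76 + q(-2) = -1*76 - 5 = -76 - 5 = -81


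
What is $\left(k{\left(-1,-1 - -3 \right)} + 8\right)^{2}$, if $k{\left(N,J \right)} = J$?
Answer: $100$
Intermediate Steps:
$\left(k{\left(-1,-1 - -3 \right)} + 8\right)^{2} = \left(\left(-1 - -3\right) + 8\right)^{2} = \left(\left(-1 + 3\right) + 8\right)^{2} = \left(2 + 8\right)^{2} = 10^{2} = 100$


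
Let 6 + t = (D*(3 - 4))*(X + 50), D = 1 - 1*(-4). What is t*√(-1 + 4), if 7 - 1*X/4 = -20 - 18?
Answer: -1156*√3 ≈ -2002.3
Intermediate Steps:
D = 5 (D = 1 + 4 = 5)
X = 180 (X = 28 - 4*(-20 - 18) = 28 - 4*(-38) = 28 + 152 = 180)
t = -1156 (t = -6 + (5*(3 - 4))*(180 + 50) = -6 + (5*(-1))*230 = -6 - 5*230 = -6 - 1150 = -1156)
t*√(-1 + 4) = -1156*√(-1 + 4) = -1156*√3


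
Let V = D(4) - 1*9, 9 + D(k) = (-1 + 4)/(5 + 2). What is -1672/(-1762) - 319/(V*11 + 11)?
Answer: 9511/3524 ≈ 2.6989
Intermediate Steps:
D(k) = -60/7 (D(k) = -9 + (-1 + 4)/(5 + 2) = -9 + 3/7 = -60/7)
V = -123/7 (V = -60/7 - 1*9 = -60/7 - 9 = -123/7 ≈ -17.571)
-1672/(-1762) - 319/(V*11 + 11) = -1672/(-1762) - 319/(-123/7*11 + 11) = -1672*(-1/1762) - 319/(-1353/7 + 11) = 836/881 - 319/(-1276/7) = 836/881 - 319*(-7/1276) = 836/881 + 7/4 = 9511/3524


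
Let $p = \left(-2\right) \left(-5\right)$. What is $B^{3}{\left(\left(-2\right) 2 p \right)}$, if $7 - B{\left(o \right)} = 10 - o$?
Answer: $-79507$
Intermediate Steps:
$p = 10$
$B{\left(o \right)} = -3 + o$ ($B{\left(o \right)} = 7 - \left(10 - o\right) = 7 + \left(-10 + o\right) = -3 + o$)
$B^{3}{\left(\left(-2\right) 2 p \right)} = \left(-3 + \left(-2\right) 2 \cdot 10\right)^{3} = \left(-3 - 40\right)^{3} = \left(-43\right)^{3} = -79507$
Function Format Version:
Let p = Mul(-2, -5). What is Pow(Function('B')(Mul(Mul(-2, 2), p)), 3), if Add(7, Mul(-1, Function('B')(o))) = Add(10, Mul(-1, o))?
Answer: -79507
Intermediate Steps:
p = 10
Function('B')(o) = Add(-3, o) (Function('B')(o) = Add(7, Mul(-1, Add(10, Mul(-1, o)))) = Add(7, Add(-10, o)) = Add(-3, o))
Pow(Function('B')(Mul(Mul(-2, 2), p)), 3) = Pow(Add(-3, Mul(Mul(-2, 2), 10)), 3) = Pow(Add(-3, Mul(-4, 10)), 3) = Pow(Add(-3, -40), 3) = Pow(-43, 3) = -79507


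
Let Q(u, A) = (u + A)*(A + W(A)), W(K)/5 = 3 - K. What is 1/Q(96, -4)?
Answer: 1/2852 ≈ 0.00035063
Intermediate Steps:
W(K) = 15 - 5*K (W(K) = 5*(3 - K) = 15 - 5*K)
Q(u, A) = (15 - 4*A)*(A + u) (Q(u, A) = (u + A)*(A + (15 - 5*A)) = (A + u)*(15 - 4*A) = (15 - 4*A)*(A + u))
1/Q(96, -4) = 1/(-4*(-4)² + 15*(-4) + 15*96 - 4*(-4)*96) = 1/(-4*16 - 60 + 1440 + 1536) = 1/(-64 - 60 + 1440 + 1536) = 1/2852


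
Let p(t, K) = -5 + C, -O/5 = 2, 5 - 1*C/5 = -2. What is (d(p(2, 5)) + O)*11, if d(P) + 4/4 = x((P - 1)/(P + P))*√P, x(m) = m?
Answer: -121 + 319*√30/60 ≈ -91.879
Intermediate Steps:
C = 35 (C = 25 - 5*(-2) = 25 + 10 = 35)
O = -10 (O = -5*2 = -10)
p(t, K) = 30 (p(t, K) = -5 + 35 = 30)
d(P) = -1 + (-1 + P)/(2*√P) (d(P) = -1 + ((P - 1)/(P + P))*√P = -1 + ((-1 + P)/((2*P)))*√P = -1 + ((-1 + P)*(1/(2*P)))*√P = -1 + ((-1 + P)/(2*P))*√P = -1 + (-1 + P)/(2*√P))
(d(p(2, 5)) + O)*11 = ((-1 + 30 - 2*√30)/(2*√30) - 10)*11 = ((√30/30)*(29 - 2*√30)/2 - 10)*11 = (√30*(29 - 2*√30)/60 - 10)*11 = (-10 + √30*(29 - 2*√30)/60)*11 = -110 + 11*√30*(29 - 2*√30)/60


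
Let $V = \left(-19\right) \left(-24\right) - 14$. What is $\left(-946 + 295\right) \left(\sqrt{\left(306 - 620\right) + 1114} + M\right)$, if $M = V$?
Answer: $-287742 - 13020 \sqrt{2} \approx -3.0616 \cdot 10^{5}$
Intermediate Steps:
$V = 442$ ($V = 456 - 14 = 442$)
$M = 442$
$\left(-946 + 295\right) \left(\sqrt{\left(306 - 620\right) + 1114} + M\right) = \left(-946 + 295\right) \left(\sqrt{\left(306 - 620\right) + 1114} + 442\right) = - 651 \left(\sqrt{-314 + 1114} + 442\right) = - 651 \left(\sqrt{800} + 442\right) = - 651 \left(20 \sqrt{2} + 442\right) = - 651 \left(442 + 20 \sqrt{2}\right) = -287742 - 13020 \sqrt{2}$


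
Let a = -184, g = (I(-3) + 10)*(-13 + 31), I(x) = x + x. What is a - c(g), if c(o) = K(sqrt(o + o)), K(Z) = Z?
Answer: -196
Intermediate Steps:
I(x) = 2*x
g = 72 (g = (2*(-3) + 10)*(-13 + 31) = (-6 + 10)*18 = 4*18 = 72)
c(o) = sqrt(2)*sqrt(o) (c(o) = sqrt(o + o) = sqrt(2*o) = sqrt(2)*sqrt(o))
a - c(g) = -184 - sqrt(2)*sqrt(72) = -184 - sqrt(2)*6*sqrt(2) = -184 - 1*12 = -184 - 12 = -196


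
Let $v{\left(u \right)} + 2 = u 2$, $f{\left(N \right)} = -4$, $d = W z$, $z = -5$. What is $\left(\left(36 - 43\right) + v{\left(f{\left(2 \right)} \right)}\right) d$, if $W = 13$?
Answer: $1105$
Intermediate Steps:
$d = -65$ ($d = 13 \left(-5\right) = -65$)
$v{\left(u \right)} = -2 + 2 u$ ($v{\left(u \right)} = -2 + u 2 = -2 + 2 u$)
$\left(\left(36 - 43\right) + v{\left(f{\left(2 \right)} \right)}\right) d = \left(\left(36 - 43\right) + \left(-2 + 2 \left(-4\right)\right)\right) \left(-65\right) = \left(\left(36 - 43\right) - 10\right) \left(-65\right) = \left(-7 - 10\right) \left(-65\right) = \left(-17\right) \left(-65\right) = 1105$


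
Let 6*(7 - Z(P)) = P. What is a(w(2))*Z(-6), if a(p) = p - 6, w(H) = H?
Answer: -32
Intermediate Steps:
a(p) = -6 + p
Z(P) = 7 - P/6
a(w(2))*Z(-6) = (-6 + 2)*(7 - ⅙*(-6)) = -4*(7 + 1) = -4*8 = -32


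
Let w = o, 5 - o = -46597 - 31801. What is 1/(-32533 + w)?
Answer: 1/45870 ≈ 2.1801e-5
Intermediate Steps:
o = 78403 (o = 5 - (-46597 - 31801) = 5 - 1*(-78398) = 5 + 78398 = 78403)
w = 78403
1/(-32533 + w) = 1/(-32533 + 78403) = 1/45870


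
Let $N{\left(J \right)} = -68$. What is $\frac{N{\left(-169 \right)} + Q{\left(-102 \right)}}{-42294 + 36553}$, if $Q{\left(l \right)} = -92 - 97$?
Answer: $\frac{257}{5741} \approx 0.044766$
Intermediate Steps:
$Q{\left(l \right)} = -189$
$\frac{N{\left(-169 \right)} + Q{\left(-102 \right)}}{-42294 + 36553} = \frac{-68 - 189}{-42294 + 36553} = - \frac{257}{-5741} = \left(-257\right) \left(- \frac{1}{5741}\right) = \frac{257}{5741}$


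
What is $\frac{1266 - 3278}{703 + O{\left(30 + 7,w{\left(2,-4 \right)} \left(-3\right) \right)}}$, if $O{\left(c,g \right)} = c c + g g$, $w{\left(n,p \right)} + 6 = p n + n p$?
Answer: $- \frac{503}{1607} \approx -0.31301$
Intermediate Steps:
$w{\left(n,p \right)} = -6 + 2 n p$ ($w{\left(n,p \right)} = -6 + \left(p n + n p\right) = -6 + \left(n p + n p\right) = -6 + 2 n p$)
$O{\left(c,g \right)} = c^{2} + g^{2}$
$\frac{1266 - 3278}{703 + O{\left(30 + 7,w{\left(2,-4 \right)} \left(-3\right) \right)}} = \frac{1266 - 3278}{703 + \left(\left(30 + 7\right)^{2} + \left(\left(-6 + 2 \cdot 2 \left(-4\right)\right) \left(-3\right)\right)^{2}\right)} = - \frac{2012}{703 + \left(37^{2} + \left(\left(-6 - 16\right) \left(-3\right)\right)^{2}\right)} = - \frac{2012}{703 + \left(1369 + \left(\left(-22\right) \left(-3\right)\right)^{2}\right)} = - \frac{2012}{703 + \left(1369 + 66^{2}\right)} = - \frac{2012}{703 + \left(1369 + 4356\right)} = - \frac{2012}{703 + 5725} = - \frac{2012}{6428} = \left(-2012\right) \frac{1}{6428} = - \frac{503}{1607}$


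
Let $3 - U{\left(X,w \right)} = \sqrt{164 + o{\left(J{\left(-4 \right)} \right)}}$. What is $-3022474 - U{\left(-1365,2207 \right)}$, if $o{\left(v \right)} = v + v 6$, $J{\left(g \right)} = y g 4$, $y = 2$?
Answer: $-3022477 + 2 i \sqrt{15} \approx -3.0225 \cdot 10^{6} + 7.746 i$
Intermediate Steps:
$J{\left(g \right)} = 8 g$ ($J{\left(g \right)} = 2 g 4 = 8 g$)
$o{\left(v \right)} = 7 v$ ($o{\left(v \right)} = v + 6 v = 7 v$)
$U{\left(X,w \right)} = 3 - 2 i \sqrt{15}$ ($U{\left(X,w \right)} = 3 - \sqrt{164 + 7 \cdot 8 \left(-4\right)} = 3 - \sqrt{164 + 7 \left(-32\right)} = 3 - \sqrt{164 - 224} = 3 - \sqrt{-60} = 3 - 2 i \sqrt{15}$)
$-3022474 - U{\left(-1365,2207 \right)} = -3022474 - \left(3 - 2 i \sqrt{15}\right) = -3022477 + 2 i \sqrt{15}$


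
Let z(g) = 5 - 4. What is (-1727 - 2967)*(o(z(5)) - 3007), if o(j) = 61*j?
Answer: 13828524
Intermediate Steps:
z(g) = 1
(-1727 - 2967)*(o(z(5)) - 3007) = (-1727 - 2967)*(61*1 - 3007) = -4694*(61 - 3007) = -4694*(-2946) = 13828524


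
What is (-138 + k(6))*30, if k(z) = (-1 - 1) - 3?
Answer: -4290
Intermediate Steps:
k(z) = -5 (k(z) = -2 - 3 = -5)
(-138 + k(6))*30 = (-138 - 5)*30 = -143*30 = -4290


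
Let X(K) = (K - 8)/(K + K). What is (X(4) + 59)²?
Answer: 13689/4 ≈ 3422.3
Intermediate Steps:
X(K) = (-8 + K)/(2*K) (X(K) = (-8 + K)/((2*K)) = (-8 + K)*(1/(2*K)) = (-8 + K)/(2*K))
(X(4) + 59)² = ((½)*(-8 + 4)/4 + 59)² = ((½)*(¼)*(-4) + 59)² = (-½ + 59)² = (117/2)² = 13689/4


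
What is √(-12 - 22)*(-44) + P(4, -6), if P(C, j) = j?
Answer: -6 - 44*I*√34 ≈ -6.0 - 256.56*I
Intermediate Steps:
√(-12 - 22)*(-44) + P(4, -6) = √(-12 - 22)*(-44) - 6 = √(-34)*(-44) - 6 = (I*√34)*(-44) - 6 = -44*I*√34 - 6 = -6 - 44*I*√34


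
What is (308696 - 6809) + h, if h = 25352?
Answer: 327239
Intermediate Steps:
(308696 - 6809) + h = (308696 - 6809) + 25352 = 301887 + 25352 = 327239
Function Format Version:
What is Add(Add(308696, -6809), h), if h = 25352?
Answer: 327239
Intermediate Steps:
Add(Add(308696, -6809), h) = Add(Add(308696, -6809), 25352) = Add(301887, 25352) = 327239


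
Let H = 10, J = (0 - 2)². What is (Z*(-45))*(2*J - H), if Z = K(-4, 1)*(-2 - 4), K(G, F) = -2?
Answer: 1080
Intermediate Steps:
J = 4 (J = (-2)² = 4)
Z = 12 (Z = -2*(-2 - 4) = -2*(-6) = 12)
(Z*(-45))*(2*J - H) = (12*(-45))*(2*4 - 1*10) = -540*(8 - 10) = -540*(-2) = 1080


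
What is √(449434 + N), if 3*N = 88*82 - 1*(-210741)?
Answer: √4698777/3 ≈ 722.56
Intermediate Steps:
N = 217957/3 (N = (88*82 - 1*(-210741))/3 = (7216 + 210741)/3 = (⅓)*217957 = 217957/3 ≈ 72652.)
√(449434 + N) = √(449434 + 217957/3) = √(1566259/3) = √4698777/3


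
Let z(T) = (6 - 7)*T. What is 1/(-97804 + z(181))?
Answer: -1/97985 ≈ -1.0206e-5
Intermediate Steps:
z(T) = -T
1/(-97804 + z(181)) = 1/(-97804 - 1*181) = 1/(-97804 - 181) = 1/(-97985) = -1/97985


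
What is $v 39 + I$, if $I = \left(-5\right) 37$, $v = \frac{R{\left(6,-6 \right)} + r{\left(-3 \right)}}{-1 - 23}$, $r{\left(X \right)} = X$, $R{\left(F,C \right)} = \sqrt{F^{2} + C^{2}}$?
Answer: $- \frac{1441}{8} - \frac{39 \sqrt{2}}{4} \approx -193.91$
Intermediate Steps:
$R{\left(F,C \right)} = \sqrt{C^{2} + F^{2}}$
$v = \frac{1}{8} - \frac{\sqrt{2}}{4}$ ($v = \frac{\sqrt{\left(-6\right)^{2} + 6^{2}} - 3}{-1 - 23} = \frac{\sqrt{36 + 36} - 3}{-24} = \left(\sqrt{72} - 3\right) \left(- \frac{1}{24}\right) = \left(6 \sqrt{2} - 3\right) \left(- \frac{1}{24}\right) = \left(-3 + 6 \sqrt{2}\right) \left(- \frac{1}{24}\right) = \frac{1}{8} - \frac{\sqrt{2}}{4} \approx -0.22855$)
$I = -185$
$v 39 + I = \left(\frac{1}{8} - \frac{\sqrt{2}}{4}\right) 39 - 185 = \left(\frac{39}{8} - \frac{39 \sqrt{2}}{4}\right) - 185 = - \frac{1441}{8} - \frac{39 \sqrt{2}}{4}$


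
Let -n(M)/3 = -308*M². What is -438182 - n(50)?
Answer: -2748182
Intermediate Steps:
n(M) = 924*M² (n(M) = -(-924)*M² = 924*M²)
-438182 - n(50) = -438182 - 924*50² = -438182 - 924*2500 = -438182 - 1*2310000 = -438182 - 2310000 = -2748182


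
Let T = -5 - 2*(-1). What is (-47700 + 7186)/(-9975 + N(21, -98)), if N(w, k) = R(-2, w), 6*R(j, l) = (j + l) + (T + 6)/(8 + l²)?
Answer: 27286179/6716029 ≈ 4.0628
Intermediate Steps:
T = -3 (T = -5 + 2 = -3)
R(j, l) = 1/(2*(8 + l²)) + j/6 + l/6 (R(j, l) = ((j + l) + (-3 + 6)/(8 + l²))/6 = ((j + l) + 3/(8 + l²))/6 = (j + l + 3/(8 + l²))/6 = 1/(2*(8 + l²)) + j/6 + l/6)
N(w, k) = (-13 + w³ - 2*w² + 8*w)/(6*(8 + w²)) (N(w, k) = (3 + w³ + 8*(-2) + 8*w - 2*w²)/(6*(8 + w²)) = (3 + w³ - 16 + 8*w - 2*w²)/(6*(8 + w²)) = (-13 + w³ - 2*w² + 8*w)/(6*(8 + w²)))
(-47700 + 7186)/(-9975 + N(21, -98)) = (-47700 + 7186)/(-9975 + (-13 + 21³ - 2*21² + 8*21)/(6*(8 + 21²))) = -40514/(-9975 + (-13 + 9261 - 2*441 + 168)/(6*(8 + 441))) = -40514/(-9975 + (⅙)*(-13 + 9261 - 882 + 168)/449) = -40514/(-9975 + (⅙)*(1/449)*8534) = -40514/(-9975 + 4267/1347) = -40514/(-13432058/1347) = -40514*(-1347/13432058) = 27286179/6716029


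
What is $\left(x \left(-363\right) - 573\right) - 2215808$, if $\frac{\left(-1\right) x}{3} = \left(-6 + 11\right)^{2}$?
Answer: $-2189156$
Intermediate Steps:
$x = -75$ ($x = - 3 \left(-6 + 11\right)^{2} = - 3 \cdot 5^{2} = \left(-3\right) 25 = -75$)
$\left(x \left(-363\right) - 573\right) - 2215808 = \left(\left(-75\right) \left(-363\right) - 573\right) - 2215808 = \left(27225 - 573\right) - 2215808 = 26652 - 2215808 = -2189156$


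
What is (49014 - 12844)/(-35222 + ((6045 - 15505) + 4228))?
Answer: -18085/20227 ≈ -0.89410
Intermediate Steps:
(49014 - 12844)/(-35222 + ((6045 - 15505) + 4228)) = 36170/(-35222 + (-9460 + 4228)) = 36170/(-35222 - 5232) = 36170/(-40454) = 36170*(-1/40454) = -18085/20227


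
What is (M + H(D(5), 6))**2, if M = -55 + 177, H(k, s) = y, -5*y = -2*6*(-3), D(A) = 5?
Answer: 329476/25 ≈ 13179.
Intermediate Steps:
y = -36/5 (y = -(-2*6)*(-3)/5 = -(-12)*(-3)/5 = -1/5*36 = -36/5 ≈ -7.2000)
H(k, s) = -36/5
M = 122
(M + H(D(5), 6))**2 = (122 - 36/5)**2 = (574/5)**2 = 329476/25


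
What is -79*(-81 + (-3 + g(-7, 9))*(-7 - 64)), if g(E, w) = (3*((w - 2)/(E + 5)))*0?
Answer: -10428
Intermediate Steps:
g(E, w) = 0 (g(E, w) = (3*((-2 + w)/(5 + E)))*0 = (3*(-2 + w)/(5 + E))*0 = 0)
-79*(-81 + (-3 + g(-7, 9))*(-7 - 64)) = -79*(-81 + (-3 + 0)*(-7 - 64)) = -79*(-81 - 3*(-71)) = -79*(-81 + 213) = -79*132 = -10428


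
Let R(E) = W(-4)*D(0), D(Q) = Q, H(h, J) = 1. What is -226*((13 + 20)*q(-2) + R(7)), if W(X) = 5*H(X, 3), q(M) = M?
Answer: 14916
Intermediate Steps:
W(X) = 5 (W(X) = 5*1 = 5)
R(E) = 0 (R(E) = 5*0 = 0)
-226*((13 + 20)*q(-2) + R(7)) = -226*((13 + 20)*(-2) + 0) = -226*(33*(-2) + 0) = -226*(-66 + 0) = -226*(-66) = 14916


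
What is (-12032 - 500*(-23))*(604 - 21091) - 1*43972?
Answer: 10855112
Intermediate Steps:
(-12032 - 500*(-23))*(604 - 21091) - 1*43972 = (-12032 + 11500)*(-20487) - 43972 = -532*(-20487) - 43972 = 10899084 - 43972 = 10855112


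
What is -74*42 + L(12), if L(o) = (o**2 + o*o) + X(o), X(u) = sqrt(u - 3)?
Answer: -2817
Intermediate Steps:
X(u) = sqrt(-3 + u)
L(o) = sqrt(-3 + o) + 2*o**2 (L(o) = (o**2 + o*o) + sqrt(-3 + o) = (o**2 + o**2) + sqrt(-3 + o) = 2*o**2 + sqrt(-3 + o) = sqrt(-3 + o) + 2*o**2)
-74*42 + L(12) = -74*42 + (sqrt(-3 + 12) + 2*12**2) = -3108 + (sqrt(9) + 2*144) = -3108 + (3 + 288) = -3108 + 291 = -2817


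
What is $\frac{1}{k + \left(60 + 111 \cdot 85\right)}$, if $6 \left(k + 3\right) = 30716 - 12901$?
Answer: $\frac{6}{74767} \approx 8.0249 \cdot 10^{-5}$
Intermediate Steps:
$k = \frac{17797}{6}$ ($k = -3 + \frac{30716 - 12901}{6} = -3 + \frac{1}{6} \cdot 17815 = -3 + \frac{17815}{6} = \frac{17797}{6} \approx 2966.2$)
$\frac{1}{k + \left(60 + 111 \cdot 85\right)} = \frac{1}{\frac{17797}{6} + \left(60 + 111 \cdot 85\right)} = \frac{1}{\frac{17797}{6} + \left(60 + 9435\right)} = \frac{1}{\frac{17797}{6} + 9495} = \frac{1}{\frac{74767}{6}} = \frac{6}{74767}$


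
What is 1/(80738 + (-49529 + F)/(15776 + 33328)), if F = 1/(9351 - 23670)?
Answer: 87890022/7095975945517 ≈ 1.2386e-5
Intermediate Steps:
F = -1/14319 (F = 1/(-14319) = -1/14319 ≈ -6.9837e-5)
1/(80738 + (-49529 + F)/(15776 + 33328)) = 1/(80738 + (-49529 - 1/14319)/(15776 + 33328)) = 1/(80738 - 709205752/14319/49104) = 1/(80738 - 709205752/14319*1/49104) = 1/(80738 - 88650719/87890022) = 1/(7095975945517/87890022) = 87890022/7095975945517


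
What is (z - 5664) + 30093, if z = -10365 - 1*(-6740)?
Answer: 20804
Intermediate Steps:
z = -3625 (z = -10365 + 6740 = -3625)
(z - 5664) + 30093 = (-3625 - 5664) + 30093 = -9289 + 30093 = 20804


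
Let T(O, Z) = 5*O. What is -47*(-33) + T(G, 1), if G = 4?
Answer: 1571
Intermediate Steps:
-47*(-33) + T(G, 1) = -47*(-33) + 5*4 = 1551 + 20 = 1571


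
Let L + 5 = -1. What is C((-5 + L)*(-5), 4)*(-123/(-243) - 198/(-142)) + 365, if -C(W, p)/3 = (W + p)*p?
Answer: -1879775/1917 ≈ -980.58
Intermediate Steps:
L = -6 (L = -5 - 1 = -6)
C(W, p) = -3*p*(W + p) (C(W, p) = -3*(W + p)*p = -3*p*(W + p))
C((-5 + L)*(-5), 4)*(-123/(-243) - 198/(-142)) + 365 = (-3*4*((-5 - 6)*(-5) + 4))*(-123/(-243) - 198/(-142)) + 365 = (-3*4*(-11*(-5) + 4))*(-123*(-1/243) - 198*(-1/142)) + 365 = (-3*4*(55 + 4))*(41/81 + 99/71) + 365 = -3*4*59*(10930/5751) + 365 = -708*10930/5751 + 365 = -2579480/1917 + 365 = -1879775/1917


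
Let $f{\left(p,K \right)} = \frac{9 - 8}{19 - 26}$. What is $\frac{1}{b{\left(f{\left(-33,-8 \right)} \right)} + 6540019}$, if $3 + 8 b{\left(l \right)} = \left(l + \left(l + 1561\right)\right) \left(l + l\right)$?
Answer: $\frac{392}{2563665451} \approx 1.5291 \cdot 10^{-7}$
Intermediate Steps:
$f{\left(p,K \right)} = - \frac{1}{7}$ ($f{\left(p,K \right)} = 1 \frac{1}{-7} = 1 \left(- \frac{1}{7}\right) = - \frac{1}{7}$)
$b{\left(l \right)} = - \frac{3}{8} + \frac{l \left(1561 + 2 l\right)}{4}$ ($b{\left(l \right)} = - \frac{3}{8} + \frac{\left(l + \left(l + 1561\right)\right) \left(l + l\right)}{8} = - \frac{3}{8} + \frac{\left(l + \left(1561 + l\right)\right) 2 l}{8} = - \frac{3}{8} + \frac{\left(1561 + 2 l\right) 2 l}{8} = - \frac{3}{8} + \frac{2 l \left(1561 + 2 l\right)}{8} = - \frac{3}{8} + \frac{l \left(1561 + 2 l\right)}{4}$)
$\frac{1}{b{\left(f{\left(-33,-8 \right)} \right)} + 6540019} = \frac{1}{\left(- \frac{3}{8} + \frac{\left(- \frac{1}{7}\right)^{2}}{2} + \frac{1561}{4} \left(- \frac{1}{7}\right)\right) + 6540019} = \frac{1}{\left(- \frac{3}{8} + \frac{1}{2} \cdot \frac{1}{49} - \frac{223}{4}\right) + 6540019} = \frac{1}{\left(- \frac{3}{8} + \frac{1}{98} - \frac{223}{4}\right) + 6540019} = \frac{1}{- \frac{21997}{392} + 6540019} = \frac{1}{\frac{2563665451}{392}} = \frac{392}{2563665451}$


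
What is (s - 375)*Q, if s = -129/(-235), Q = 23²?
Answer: -46549884/235 ≈ -1.9808e+5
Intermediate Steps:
Q = 529
s = 129/235 (s = -129*(-1/235) = 129/235 ≈ 0.54894)
(s - 375)*Q = (129/235 - 375)*529 = -87996/235*529 = -46549884/235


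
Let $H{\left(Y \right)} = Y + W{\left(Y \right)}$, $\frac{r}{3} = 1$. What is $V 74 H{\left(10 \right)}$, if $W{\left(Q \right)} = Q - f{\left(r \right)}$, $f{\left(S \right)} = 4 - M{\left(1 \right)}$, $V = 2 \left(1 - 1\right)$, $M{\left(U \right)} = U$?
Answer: $0$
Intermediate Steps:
$r = 3$ ($r = 3 \cdot 1 = 3$)
$V = 0$ ($V = 2 \cdot 0 = 0$)
$f{\left(S \right)} = 3$ ($f{\left(S \right)} = 4 - 1 = 3$)
$W{\left(Q \right)} = -3 + Q$ ($W{\left(Q \right)} = Q - 3 = -3 + Q$)
$H{\left(Y \right)} = -3 + 2 Y$ ($H{\left(Y \right)} = Y + \left(-3 + Y\right) = -3 + 2 Y$)
$V 74 H{\left(10 \right)} = 0 \cdot 74 \left(-3 + 2 \cdot 10\right) = 0 \left(-3 + 20\right) = 0 \cdot 17 = 0$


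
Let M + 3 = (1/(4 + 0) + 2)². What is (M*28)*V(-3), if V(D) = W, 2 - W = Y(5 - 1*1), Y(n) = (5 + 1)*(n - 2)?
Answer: -1155/2 ≈ -577.50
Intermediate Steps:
Y(n) = -12 + 6*n (Y(n) = 6*(-2 + n) = -12 + 6*n)
W = -10 (W = 2 - (-12 + 6*(5 - 1*1)) = 2 - (-12 + 6*(5 - 1)) = 2 - (-12 + 6*4) = 2 - (-12 + 24) = 2 - 1*12 = 2 - 12 = -10)
V(D) = -10
M = 33/16 (M = -3 + (1/(4 + 0) + 2)² = -3 + (1/4 + 2)² = -3 + (¼ + 2)² = -3 + (9/4)² = -3 + 81/16 = 33/16 ≈ 2.0625)
(M*28)*V(-3) = ((33/16)*28)*(-10) = (231/4)*(-10) = -1155/2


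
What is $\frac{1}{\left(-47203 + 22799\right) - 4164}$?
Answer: $- \frac{1}{28568} \approx -3.5004 \cdot 10^{-5}$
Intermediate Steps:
$\frac{1}{\left(-47203 + 22799\right) - 4164} = \frac{1}{-24404 - 4164} = \frac{1}{-28568} = - \frac{1}{28568}$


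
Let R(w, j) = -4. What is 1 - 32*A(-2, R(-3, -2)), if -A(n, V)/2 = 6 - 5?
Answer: 65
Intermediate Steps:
A(n, V) = -2 (A(n, V) = -2*(6 - 5) = -2*1 = -2)
1 - 32*A(-2, R(-3, -2)) = 1 - 32*(-2) = 1 + 64 = 65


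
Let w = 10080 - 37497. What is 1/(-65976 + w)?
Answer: -1/93393 ≈ -1.0707e-5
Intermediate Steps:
w = -27417
1/(-65976 + w) = 1/(-65976 - 27417) = 1/(-93393) = -1/93393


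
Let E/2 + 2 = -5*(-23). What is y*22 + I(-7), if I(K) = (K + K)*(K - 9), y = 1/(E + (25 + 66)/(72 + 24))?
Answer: 4882400/21787 ≈ 224.10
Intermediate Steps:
E = 226 (E = -4 + 2*(-5*(-23)) = -4 + 2*115 = -4 + 230 = 226)
y = 96/21787 (y = 1/(226 + (25 + 66)/(72 + 24)) = 1/(226 + 91/96) = 1/(21787/96) = 96/21787 ≈ 0.0044063)
I(K) = 2*K*(-9 + K) (I(K) = (2*K)*(-9 + K) = 2*K*(-9 + K))
y*22 + I(-7) = (96/21787)*22 + 2*(-7)*(-9 - 7) = 2112/21787 + 2*(-7)*(-16) = 2112/21787 + 224 = 4882400/21787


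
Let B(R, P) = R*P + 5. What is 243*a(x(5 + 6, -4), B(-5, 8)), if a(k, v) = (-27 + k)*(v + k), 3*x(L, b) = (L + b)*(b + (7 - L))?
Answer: 595539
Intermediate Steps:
B(R, P) = 5 + P*R (B(R, P) = P*R + 5 = 5 + P*R)
x(L, b) = (L + b)*(7 + b - L)/3 (x(L, b) = ((L + b)*(b + (7 - L)))/3 = ((L + b)*(7 + b - L))/3 = (L + b)*(7 + b - L)/3)
a(k, v) = (-27 + k)*(k + v)
243*a(x(5 + 6, -4), B(-5, 8)) = 243*((-(5 + 6)²/3 + (⅓)*(-4)² + 7*(5 + 6)/3 + (7/3)*(-4))² - 27*(-(5 + 6)²/3 + (⅓)*(-4)² + 7*(5 + 6)/3 + (7/3)*(-4)) - 27*(5 + 8*(-5)) + (-(5 + 6)²/3 + (⅓)*(-4)² + 7*(5 + 6)/3 + (7/3)*(-4))*(5 + 8*(-5))) = 243*((-⅓*11² + (⅓)*16 + (7/3)*11 - 28/3)² - 27*(-⅓*11² + (⅓)*16 + (7/3)*11 - 28/3) - 27*(5 - 40) + (-⅓*11² + (⅓)*16 + (7/3)*11 - 28/3)*(5 - 40)) = 243*((-⅓*121 + 16/3 + 77/3 - 28/3)² - 27*(-⅓*121 + 16/3 + 77/3 - 28/3) - 27*(-35) + (-⅓*121 + 16/3 + 77/3 - 28/3)*(-35)) = 243*((-121/3 + 16/3 + 77/3 - 28/3)² - 27*(-121/3 + 16/3 + 77/3 - 28/3) + 945 + (-121/3 + 16/3 + 77/3 - 28/3)*(-35)) = 243*((-56/3)² - 27*(-56/3) + 945 - 56/3*(-35)) = 243*(3136/9 + 504 + 945 + 1960/3) = 243*(22057/9) = 595539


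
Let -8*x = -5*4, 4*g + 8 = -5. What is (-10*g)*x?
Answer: 325/4 ≈ 81.250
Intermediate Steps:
g = -13/4 (g = -2 + (1/4)*(-5) = -2 - 5/4 = -13/4 ≈ -3.2500)
x = 5/2 (x = -(-5)*4/8 = -1/8*(-20) = 5/2 ≈ 2.5000)
(-10*g)*x = -10*(-13/4)*(5/2) = (65/2)*(5/2) = 325/4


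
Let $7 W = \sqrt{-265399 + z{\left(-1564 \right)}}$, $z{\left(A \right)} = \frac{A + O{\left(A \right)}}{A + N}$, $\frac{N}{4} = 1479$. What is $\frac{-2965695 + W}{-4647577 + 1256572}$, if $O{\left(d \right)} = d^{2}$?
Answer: $\frac{197713}{226067} - \frac{i \sqrt{16949587}}{189896280} \approx 0.87458 - 2.168 \cdot 10^{-5} i$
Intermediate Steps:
$N = 5916$ ($N = 4 \cdot 1479 = 5916$)
$z{\left(A \right)} = \frac{A + A^{2}}{5916 + A}$ ($z{\left(A \right)} = \frac{A + A^{2}}{A + 5916} = \frac{A + A^{2}}{5916 + A}$)
$W = \frac{i \sqrt{16949587}}{56}$ ($W = \frac{\sqrt{-265399 - \frac{1564 \left(1 - 1564\right)}{5916 - 1564}}}{7} = \frac{\sqrt{-265399 - 1564 \cdot \frac{1}{4352} \left(-1563\right)}}{7} = \frac{\sqrt{-265399 - \frac{23}{64} \left(-1563\right)}}{7} = \frac{\sqrt{-265399 + \frac{35949}{64}}}{7} = \frac{\sqrt{- \frac{16949587}{64}}}{7} = \frac{\frac{1}{8} i \sqrt{16949587}}{7} = \frac{i \sqrt{16949587}}{56} \approx 73.518 i$)
$\frac{-2965695 + W}{-4647577 + 1256572} = \frac{-2965695 + \frac{i \sqrt{16949587}}{56}}{-4647577 + 1256572} = \frac{-2965695 + \frac{i \sqrt{16949587}}{56}}{-3391005} = \left(-2965695 + \frac{i \sqrt{16949587}}{56}\right) \left(- \frac{1}{3391005}\right) = \frac{197713}{226067} - \frac{i \sqrt{16949587}}{189896280}$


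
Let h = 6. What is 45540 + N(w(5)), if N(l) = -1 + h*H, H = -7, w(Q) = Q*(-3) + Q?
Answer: 45497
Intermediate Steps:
w(Q) = -2*Q (w(Q) = -3*Q + Q = -2*Q)
N(l) = -43 (N(l) = -1 + 6*(-7) = -1 - 42 = -43)
45540 + N(w(5)) = 45540 - 43 = 45497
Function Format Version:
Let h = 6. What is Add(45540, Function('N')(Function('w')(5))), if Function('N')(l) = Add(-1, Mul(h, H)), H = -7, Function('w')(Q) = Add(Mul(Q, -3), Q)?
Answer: 45497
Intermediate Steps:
Function('w')(Q) = Mul(-2, Q) (Function('w')(Q) = Add(Mul(-3, Q), Q) = Mul(-2, Q))
Function('N')(l) = -43 (Function('N')(l) = Add(-1, Mul(6, -7)) = Add(-1, -42) = -43)
Add(45540, Function('N')(Function('w')(5))) = Add(45540, -43) = 45497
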